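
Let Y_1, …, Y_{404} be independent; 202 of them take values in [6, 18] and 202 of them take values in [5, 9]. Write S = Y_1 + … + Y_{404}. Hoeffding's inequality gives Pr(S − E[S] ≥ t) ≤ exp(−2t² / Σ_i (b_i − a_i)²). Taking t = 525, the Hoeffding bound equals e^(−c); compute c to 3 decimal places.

Σ(b_i − a_i)² = 202·12² + 202·4² = 32320.
c = 2t² / 32320 = 2·525² / 32320 = 17.0560.

17.056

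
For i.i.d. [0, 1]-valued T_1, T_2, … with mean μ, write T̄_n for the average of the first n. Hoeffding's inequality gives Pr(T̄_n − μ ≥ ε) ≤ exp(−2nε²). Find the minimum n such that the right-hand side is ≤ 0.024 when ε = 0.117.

137

Require exp(−2nε²) ≤ 0.024, i.e. 2nε² ≥ ln(1/0.024) = 3.729701.
So n ≥ 3.729701 / (2·0.117²) = 136.230.
The smallest integer n is 137.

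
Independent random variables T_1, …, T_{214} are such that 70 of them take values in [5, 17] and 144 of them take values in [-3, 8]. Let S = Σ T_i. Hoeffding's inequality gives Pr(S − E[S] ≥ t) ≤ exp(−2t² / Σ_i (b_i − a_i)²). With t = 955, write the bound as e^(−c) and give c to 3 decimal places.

Σ(b_i − a_i)² = 70·12² + 144·11² = 27504.
c = 2t² / 27504 = 2·955² / 27504 = 66.3194.

66.319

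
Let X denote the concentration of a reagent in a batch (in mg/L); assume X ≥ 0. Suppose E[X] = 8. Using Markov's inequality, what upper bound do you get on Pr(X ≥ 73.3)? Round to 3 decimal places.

Markov's inequality: for a non-negative random variable, Pr(X ≥ a) ≤ E[X]/a.
Here E[X] = 8 and a = 73.3, so the bound is 8/73.3 = 0.1091.

0.109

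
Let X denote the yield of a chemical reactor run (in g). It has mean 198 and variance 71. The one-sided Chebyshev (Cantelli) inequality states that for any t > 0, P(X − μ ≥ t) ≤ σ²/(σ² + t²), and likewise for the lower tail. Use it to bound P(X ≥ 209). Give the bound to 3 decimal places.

Here σ² = 71 and t = 11, so σ² + t² = 192.
Cantelli's bound: 71/192 = 0.3698.

0.370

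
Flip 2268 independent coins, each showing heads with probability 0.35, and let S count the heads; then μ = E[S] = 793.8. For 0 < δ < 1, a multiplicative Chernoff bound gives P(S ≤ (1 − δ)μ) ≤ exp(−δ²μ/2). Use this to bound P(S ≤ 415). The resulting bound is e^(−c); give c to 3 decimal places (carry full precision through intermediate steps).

Write 415 = (1 − δ)μ, so δ = 1 − 415/793.8 = 0.4771983…
Then the exponent is δ²μ/2 = (μ − 415)²/(2μ) = 90.381356.

90.381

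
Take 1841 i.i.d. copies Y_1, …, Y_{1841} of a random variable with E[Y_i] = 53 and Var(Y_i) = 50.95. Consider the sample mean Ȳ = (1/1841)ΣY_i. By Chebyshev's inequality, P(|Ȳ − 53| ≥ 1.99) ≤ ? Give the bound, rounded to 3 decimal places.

Var(Ȳ) = Var(Y_i)/n = 50.95/1841 = 0.027675.
Chebyshev: P(|Ȳ − 53| ≥ 1.99) ≤ Var(Ȳ)/(1.99)² = 50.95/(1841·1.99²) = 0.0070.

0.007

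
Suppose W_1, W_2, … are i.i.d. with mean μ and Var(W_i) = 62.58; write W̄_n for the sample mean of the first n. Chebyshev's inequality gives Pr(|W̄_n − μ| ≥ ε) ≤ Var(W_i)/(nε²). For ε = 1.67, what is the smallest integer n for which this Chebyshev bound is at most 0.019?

1181

Require 62.58/(n·1.67²) ≤ 0.019, i.e. n ≥ 62.58/(0.019·1.67²) = 1180.998.
The smallest integer n is 1181.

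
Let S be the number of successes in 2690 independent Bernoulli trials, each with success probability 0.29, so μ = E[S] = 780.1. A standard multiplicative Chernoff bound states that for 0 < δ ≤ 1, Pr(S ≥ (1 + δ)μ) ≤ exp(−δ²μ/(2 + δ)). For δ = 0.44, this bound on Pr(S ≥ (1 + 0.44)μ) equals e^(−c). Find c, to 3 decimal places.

61.896

c = δ²μ/(2 + δ) = 0.44²·780.1/(2 + 0.44) = 61.8965.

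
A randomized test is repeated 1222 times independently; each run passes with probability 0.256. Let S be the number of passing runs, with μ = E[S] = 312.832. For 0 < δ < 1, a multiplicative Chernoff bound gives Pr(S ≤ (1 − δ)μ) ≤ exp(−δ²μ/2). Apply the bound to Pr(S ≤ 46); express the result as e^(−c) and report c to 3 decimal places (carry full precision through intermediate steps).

Write 46 = (1 − δ)μ, so δ = 1 − 46/312.832 = 0.8529562…
Then the exponent is δ²μ/2 = (μ − 46)²/(2μ) = 113.798007.

113.798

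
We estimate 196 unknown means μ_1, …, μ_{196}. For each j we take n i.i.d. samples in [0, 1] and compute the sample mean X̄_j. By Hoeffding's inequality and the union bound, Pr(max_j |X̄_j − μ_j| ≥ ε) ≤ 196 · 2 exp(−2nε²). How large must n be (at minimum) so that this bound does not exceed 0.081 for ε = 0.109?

Need 2·196·exp(−2nε²) ≤ 0.081, i.e. exp(−2nε²) ≤ 0.081/392.
So 2nε² ≥ ln(392/0.081) = 8.484568.
Hence n ≥ 8.484568/(2·0.109²) = 357.065.
The smallest integer n is 358.

358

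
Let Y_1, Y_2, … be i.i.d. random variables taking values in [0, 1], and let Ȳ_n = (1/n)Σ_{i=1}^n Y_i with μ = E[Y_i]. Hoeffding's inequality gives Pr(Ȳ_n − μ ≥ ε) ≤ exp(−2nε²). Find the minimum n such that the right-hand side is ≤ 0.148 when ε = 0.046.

Require exp(−2nε²) ≤ 0.148, i.e. 2nε² ≥ ln(1/0.148) = 1.910543.
So n ≥ 1.910543 / (2·0.046²) = 451.452.
The smallest integer n is 452.

452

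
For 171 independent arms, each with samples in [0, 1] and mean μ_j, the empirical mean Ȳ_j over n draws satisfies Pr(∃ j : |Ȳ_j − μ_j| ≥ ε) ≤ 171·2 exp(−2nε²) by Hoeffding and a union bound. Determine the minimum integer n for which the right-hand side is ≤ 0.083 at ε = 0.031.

Need 2·171·exp(−2nε²) ≤ 0.083, i.e. exp(−2nε²) ≤ 0.083/342.
So 2nε² ≥ ln(342/0.083) = 8.323725.
Hence n ≥ 8.323725/(2·0.031²) = 4330.762.
The smallest integer n is 4331.

4331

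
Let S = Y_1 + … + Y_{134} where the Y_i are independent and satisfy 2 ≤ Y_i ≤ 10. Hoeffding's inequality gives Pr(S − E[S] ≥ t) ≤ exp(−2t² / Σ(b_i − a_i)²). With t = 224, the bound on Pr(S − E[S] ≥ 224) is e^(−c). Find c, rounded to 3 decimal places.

11.701

Σ(b_i − a_i)² = 134·(8)² = 8576.
c = 2t²/8576 = 2·224²/8576 = 11.7015.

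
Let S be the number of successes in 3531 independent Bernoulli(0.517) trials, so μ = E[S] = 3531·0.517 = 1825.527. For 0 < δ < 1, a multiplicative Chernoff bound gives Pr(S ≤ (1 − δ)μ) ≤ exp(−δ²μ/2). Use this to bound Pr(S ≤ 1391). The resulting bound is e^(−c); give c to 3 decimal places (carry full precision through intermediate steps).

51.715

Write 1391 = (1 − δ)μ, so δ = 1 − 1391/1825.527 = 0.2380283…
Then the exponent is δ²μ/2 = (μ − 1391)²/(2μ) = 51.714851.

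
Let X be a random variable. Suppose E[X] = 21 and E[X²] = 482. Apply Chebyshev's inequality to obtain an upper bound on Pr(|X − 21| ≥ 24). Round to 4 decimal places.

0.0712

Var(X) = E[X²] − (E[X])² = 482 − 441 = 41.
Chebyshev's inequality: Pr(|X − μ| ≥ t) ≤ Var(X)/t² = 41/576 = 0.0712.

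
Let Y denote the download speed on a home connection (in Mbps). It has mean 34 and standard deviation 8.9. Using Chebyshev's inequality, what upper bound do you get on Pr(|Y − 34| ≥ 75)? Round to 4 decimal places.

Chebyshev: Pr(|Y − μ| ≥ t) ≤ Var(Y)/t².
Var(Y) = σ² = 8.9² = 79.21.
Bound = 79.21 / 5625 = 0.0141.

0.0141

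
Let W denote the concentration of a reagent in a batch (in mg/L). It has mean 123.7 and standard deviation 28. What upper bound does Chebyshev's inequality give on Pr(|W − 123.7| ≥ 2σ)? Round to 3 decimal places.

Chebyshev: Pr(|W − μ| ≥ t) ≤ Var(W)/t².
Var(W) = σ² = 28² = 784.
t = 2·28 = 56.
Bound = 784 / 3136 = 0.2500.

0.250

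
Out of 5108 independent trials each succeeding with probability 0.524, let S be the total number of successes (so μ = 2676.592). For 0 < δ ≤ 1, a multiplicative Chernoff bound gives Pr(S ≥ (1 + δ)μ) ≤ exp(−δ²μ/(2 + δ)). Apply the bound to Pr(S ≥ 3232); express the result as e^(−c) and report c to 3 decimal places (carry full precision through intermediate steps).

52.208

Write 3232 = (1 + δ)μ, so δ = 3232/2676.592 − 1 = 0.2075057…
Then the exponent is δ²μ/(2 + δ) = (3232 − μ)² / (μ·(2 + δ)) = 52.208385.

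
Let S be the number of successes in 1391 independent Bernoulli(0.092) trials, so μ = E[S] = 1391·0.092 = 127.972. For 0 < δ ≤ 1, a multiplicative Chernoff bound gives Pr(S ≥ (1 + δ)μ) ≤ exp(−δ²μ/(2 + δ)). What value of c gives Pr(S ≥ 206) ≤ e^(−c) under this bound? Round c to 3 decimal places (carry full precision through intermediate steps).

18.230

Write 206 = (1 + δ)μ, so δ = 206/127.972 − 1 = 0.6097271…
Then the exponent is δ²μ/(2 + δ) = (206 − μ)² / (μ·(2 + δ)) = 18.230177.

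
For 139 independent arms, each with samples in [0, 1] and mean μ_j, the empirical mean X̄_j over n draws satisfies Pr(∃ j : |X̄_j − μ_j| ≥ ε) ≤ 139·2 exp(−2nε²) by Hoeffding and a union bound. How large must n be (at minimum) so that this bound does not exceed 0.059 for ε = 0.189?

Need 2·139·exp(−2nε²) ≤ 0.059, i.e. exp(−2nε²) ≤ 0.059/278.
So 2nε² ≥ ln(278/0.059) = 8.457839.
Hence n ≥ 8.457839/(2·0.189²) = 118.387.
The smallest integer n is 119.

119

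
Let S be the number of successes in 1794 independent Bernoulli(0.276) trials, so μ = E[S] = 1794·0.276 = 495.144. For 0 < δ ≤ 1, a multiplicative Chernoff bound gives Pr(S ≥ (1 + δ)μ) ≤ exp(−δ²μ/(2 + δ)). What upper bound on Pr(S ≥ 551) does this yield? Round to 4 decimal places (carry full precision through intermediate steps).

0.0507

Write 551 = (1 + δ)μ, so δ = 551/495.144 − 1 = 0.1128076…
Then the exponent is δ²μ/(2 + δ) = (551 − μ)² / (μ·(2 + δ)) = 2.982278.
Bound = exp(−2.982278) = 0.05068.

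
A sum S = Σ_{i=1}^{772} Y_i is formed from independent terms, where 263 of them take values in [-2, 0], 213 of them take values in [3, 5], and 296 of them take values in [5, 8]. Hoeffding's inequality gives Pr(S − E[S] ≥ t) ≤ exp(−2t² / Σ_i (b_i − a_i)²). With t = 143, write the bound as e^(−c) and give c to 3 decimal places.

8.953

Σ(b_i − a_i)² = 263·2² + 213·2² + 296·3² = 4568.
c = 2t² / 4568 = 2·143² / 4568 = 8.9532.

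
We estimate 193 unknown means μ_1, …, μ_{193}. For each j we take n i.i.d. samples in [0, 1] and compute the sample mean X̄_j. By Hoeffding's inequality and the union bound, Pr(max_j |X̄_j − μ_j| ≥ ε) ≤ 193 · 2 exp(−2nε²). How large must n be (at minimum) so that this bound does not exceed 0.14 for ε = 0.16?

155

Need 2·193·exp(−2nε²) ≤ 0.14, i.e. exp(−2nε²) ≤ 0.14/386.
So 2nε² ≥ ln(386/0.14) = 7.921950.
Hence n ≥ 7.921950/(2·0.16²) = 154.726.
The smallest integer n is 155.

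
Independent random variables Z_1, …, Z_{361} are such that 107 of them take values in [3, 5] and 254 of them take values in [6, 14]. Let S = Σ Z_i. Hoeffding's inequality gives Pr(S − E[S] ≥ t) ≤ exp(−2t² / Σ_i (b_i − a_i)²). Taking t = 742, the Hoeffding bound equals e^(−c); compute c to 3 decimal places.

65.999

Σ(b_i − a_i)² = 107·2² + 254·8² = 16684.
c = 2t² / 16684 = 2·742² / 16684 = 65.9990.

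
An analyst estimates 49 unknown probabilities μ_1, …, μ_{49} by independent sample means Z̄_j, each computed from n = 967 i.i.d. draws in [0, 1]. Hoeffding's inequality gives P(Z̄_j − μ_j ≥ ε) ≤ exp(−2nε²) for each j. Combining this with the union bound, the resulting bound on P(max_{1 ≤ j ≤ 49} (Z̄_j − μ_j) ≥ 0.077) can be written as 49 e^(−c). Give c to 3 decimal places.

Union bound over the 49 events: P(max_{1 ≤ j ≤ 49} (Z̄_j − μ_j) ≥ 0.077) ≤ 49·exp(−2nε²) = 49 exp(−2·967·0.077²).
So c = 2·967·0.077² = 11.4667.

11.467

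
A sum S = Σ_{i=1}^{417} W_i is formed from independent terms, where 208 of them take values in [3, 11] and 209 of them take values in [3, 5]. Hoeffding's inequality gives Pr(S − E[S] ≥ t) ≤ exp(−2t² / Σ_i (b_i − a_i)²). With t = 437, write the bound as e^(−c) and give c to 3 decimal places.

26.996

Σ(b_i − a_i)² = 208·8² + 209·2² = 14148.
c = 2t² / 14148 = 2·437² / 14148 = 26.9959.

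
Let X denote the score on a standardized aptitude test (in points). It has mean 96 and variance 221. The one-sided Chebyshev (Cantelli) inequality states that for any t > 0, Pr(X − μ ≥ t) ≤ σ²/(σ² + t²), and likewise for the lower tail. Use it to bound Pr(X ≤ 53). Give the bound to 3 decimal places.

Here σ² = 221 and t = 43, so σ² + t² = 2070.
Cantelli's bound: 221/2070 = 0.1068.

0.107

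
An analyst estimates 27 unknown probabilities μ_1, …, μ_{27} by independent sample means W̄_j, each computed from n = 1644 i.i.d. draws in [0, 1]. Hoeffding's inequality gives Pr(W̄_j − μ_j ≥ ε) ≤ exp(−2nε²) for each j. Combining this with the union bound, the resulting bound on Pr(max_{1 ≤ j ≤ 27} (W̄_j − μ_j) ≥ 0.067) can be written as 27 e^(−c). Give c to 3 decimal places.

14.760

Union bound over the 27 events: Pr(max_{1 ≤ j ≤ 27} (W̄_j − μ_j) ≥ 0.067) ≤ 27·exp(−2nε²) = 27 exp(−2·1644·0.067²).
So c = 2·1644·0.067² = 14.7598.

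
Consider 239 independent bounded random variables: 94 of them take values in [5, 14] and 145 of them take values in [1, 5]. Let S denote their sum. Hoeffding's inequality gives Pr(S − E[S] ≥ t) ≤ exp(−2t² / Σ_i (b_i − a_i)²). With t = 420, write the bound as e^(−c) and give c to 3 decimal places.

Σ(b_i − a_i)² = 94·9² + 145·4² = 9934.
c = 2t² / 9934 = 2·420² / 9934 = 35.5144.

35.514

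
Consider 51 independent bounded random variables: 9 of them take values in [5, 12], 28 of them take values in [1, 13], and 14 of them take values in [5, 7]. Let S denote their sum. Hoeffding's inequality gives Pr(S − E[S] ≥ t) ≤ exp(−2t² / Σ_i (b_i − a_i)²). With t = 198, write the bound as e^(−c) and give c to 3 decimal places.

Σ(b_i − a_i)² = 9·7² + 28·12² + 14·2² = 4529.
c = 2t² / 4529 = 2·198² / 4529 = 17.3124.

17.312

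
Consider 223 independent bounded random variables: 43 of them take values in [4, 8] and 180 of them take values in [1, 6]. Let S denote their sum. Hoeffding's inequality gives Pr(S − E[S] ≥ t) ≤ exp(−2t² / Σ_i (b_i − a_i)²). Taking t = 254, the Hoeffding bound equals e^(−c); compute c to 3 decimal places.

24.871

Σ(b_i − a_i)² = 43·4² + 180·5² = 5188.
c = 2t² / 5188 = 2·254² / 5188 = 24.8712.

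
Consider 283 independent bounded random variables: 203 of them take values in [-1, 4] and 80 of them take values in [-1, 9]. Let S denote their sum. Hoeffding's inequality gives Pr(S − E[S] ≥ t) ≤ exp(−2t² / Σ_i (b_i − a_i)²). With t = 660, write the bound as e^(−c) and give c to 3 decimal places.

66.631

Σ(b_i − a_i)² = 203·5² + 80·10² = 13075.
c = 2t² / 13075 = 2·660² / 13075 = 66.6310.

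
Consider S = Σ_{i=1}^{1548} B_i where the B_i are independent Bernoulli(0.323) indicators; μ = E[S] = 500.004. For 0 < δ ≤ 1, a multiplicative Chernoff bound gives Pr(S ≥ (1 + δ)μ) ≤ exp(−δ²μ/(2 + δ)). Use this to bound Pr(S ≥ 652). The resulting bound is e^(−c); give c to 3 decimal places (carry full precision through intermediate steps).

20.054

Write 652 = (1 + δ)μ, so δ = 652/500.004 − 1 = 0.3039896…
Then the exponent is δ²μ/(2 + δ) = (652 − μ)² / (μ·(2 + δ)) = 20.054430.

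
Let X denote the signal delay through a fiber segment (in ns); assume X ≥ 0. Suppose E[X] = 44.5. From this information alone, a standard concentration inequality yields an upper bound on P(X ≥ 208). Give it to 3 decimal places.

0.214

Only the mean of a non-negative variable is known, so Markov's inequality is the applicable tail bound.
Markov's inequality: for a non-negative random variable, P(X ≥ a) ≤ E[X]/a.
Here E[X] = 44.5 and a = 208, so the bound is 44.5/208 = 0.2139.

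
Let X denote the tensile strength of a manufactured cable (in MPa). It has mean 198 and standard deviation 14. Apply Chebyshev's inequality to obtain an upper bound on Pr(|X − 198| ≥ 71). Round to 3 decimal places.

Chebyshev: Pr(|X − μ| ≥ t) ≤ Var(X)/t².
Var(X) = σ² = 14² = 196.
Bound = 196 / 5041 = 0.0389.

0.039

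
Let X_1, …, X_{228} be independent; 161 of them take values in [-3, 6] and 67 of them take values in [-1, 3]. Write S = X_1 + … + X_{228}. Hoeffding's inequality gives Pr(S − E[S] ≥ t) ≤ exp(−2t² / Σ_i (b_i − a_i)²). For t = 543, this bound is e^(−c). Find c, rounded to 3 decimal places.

41.784

Σ(b_i − a_i)² = 161·9² + 67·4² = 14113.
c = 2t² / 14113 = 2·543² / 14113 = 41.7840.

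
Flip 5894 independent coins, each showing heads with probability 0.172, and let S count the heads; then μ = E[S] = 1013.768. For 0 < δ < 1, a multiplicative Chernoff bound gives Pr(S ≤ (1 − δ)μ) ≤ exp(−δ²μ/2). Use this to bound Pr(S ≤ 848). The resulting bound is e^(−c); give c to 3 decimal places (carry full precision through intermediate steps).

13.553

Write 848 = (1 − δ)μ, so δ = 1 − 848/1013.768 = 0.1635167…
Then the exponent is δ²μ/2 = (μ − 848)²/(2μ) = 13.552918.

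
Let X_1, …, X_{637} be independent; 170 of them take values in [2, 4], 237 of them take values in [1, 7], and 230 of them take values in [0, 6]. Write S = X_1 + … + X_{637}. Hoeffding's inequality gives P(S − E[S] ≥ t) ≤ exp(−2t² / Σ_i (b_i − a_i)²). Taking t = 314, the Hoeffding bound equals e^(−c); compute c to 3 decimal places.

Σ(b_i − a_i)² = 170·2² + 237·6² + 230·6² = 17492.
c = 2t² / 17492 = 2·314² / 17492 = 11.2733.

11.273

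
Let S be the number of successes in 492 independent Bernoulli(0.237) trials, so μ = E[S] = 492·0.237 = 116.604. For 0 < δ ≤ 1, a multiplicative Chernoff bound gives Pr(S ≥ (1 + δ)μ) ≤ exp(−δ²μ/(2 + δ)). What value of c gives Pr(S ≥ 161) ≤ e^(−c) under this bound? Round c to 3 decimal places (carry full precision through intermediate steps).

Write 161 = (1 + δ)μ, so δ = 161/116.604 − 1 = 0.3807417…
Then the exponent is δ²μ/(2 + δ) = (161 − μ)² / (μ·(2 + δ)) = 7.100059.

7.100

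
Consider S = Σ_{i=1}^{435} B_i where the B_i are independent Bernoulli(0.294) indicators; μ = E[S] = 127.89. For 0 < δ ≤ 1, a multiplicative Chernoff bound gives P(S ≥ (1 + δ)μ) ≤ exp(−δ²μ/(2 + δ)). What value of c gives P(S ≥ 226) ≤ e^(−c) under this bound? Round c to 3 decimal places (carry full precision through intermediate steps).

Write 226 = (1 + δ)μ, so δ = 226/127.89 − 1 = 0.7671436…
Then the exponent is δ²μ/(2 + δ) = (226 − μ)² / (μ·(2 + δ)) = 27.199333.

27.199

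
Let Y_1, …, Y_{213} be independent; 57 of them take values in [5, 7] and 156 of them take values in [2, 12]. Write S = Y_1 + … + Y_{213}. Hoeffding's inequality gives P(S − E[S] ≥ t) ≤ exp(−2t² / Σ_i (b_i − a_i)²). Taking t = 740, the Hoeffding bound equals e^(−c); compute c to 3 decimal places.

69.194

Σ(b_i − a_i)² = 57·2² + 156·10² = 15828.
c = 2t² / 15828 = 2·740² / 15828 = 69.1938.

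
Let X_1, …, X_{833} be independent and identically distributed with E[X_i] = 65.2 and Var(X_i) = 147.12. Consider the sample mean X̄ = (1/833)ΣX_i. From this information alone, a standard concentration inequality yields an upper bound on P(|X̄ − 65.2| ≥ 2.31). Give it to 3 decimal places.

With mean and variance of each term known, Chebyshev's inequality bounds the deviation of the sum (or sample mean).
Var(X̄) = Var(X_i)/n = 147.12/833 = 0.17661.
Chebyshev: P(|X̄ − 65.2| ≥ 2.31) ≤ Var(X̄)/(2.31)² = 147.12/(833·2.31²) = 0.0331.

0.033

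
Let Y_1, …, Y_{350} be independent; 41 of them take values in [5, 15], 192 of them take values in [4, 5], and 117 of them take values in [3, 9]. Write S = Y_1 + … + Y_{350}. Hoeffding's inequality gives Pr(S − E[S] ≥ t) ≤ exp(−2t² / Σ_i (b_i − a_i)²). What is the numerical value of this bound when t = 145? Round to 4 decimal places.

0.0071

Σ(b_i − a_i)² = 41·10² + 192·1² + 117·6² = 8504.
Exponent = 2·145² / 8504 = 4.94473.
Bound = exp(−4.94473) = 0.00712.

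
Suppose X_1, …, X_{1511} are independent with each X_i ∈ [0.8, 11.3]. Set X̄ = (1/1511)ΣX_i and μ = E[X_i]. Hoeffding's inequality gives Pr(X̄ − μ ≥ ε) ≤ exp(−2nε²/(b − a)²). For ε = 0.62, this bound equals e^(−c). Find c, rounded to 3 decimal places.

c = 2nε²/(b − a)² = 2·1511·0.62² / 10.5² = 10.5366.

10.537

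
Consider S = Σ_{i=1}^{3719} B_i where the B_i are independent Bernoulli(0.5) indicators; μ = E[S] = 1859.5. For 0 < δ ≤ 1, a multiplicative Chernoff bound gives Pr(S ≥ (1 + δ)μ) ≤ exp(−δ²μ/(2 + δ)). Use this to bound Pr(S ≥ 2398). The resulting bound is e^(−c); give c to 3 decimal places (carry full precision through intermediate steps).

Write 2398 = (1 + δ)μ, so δ = 2398/1859.5 − 1 = 0.289594…
Then the exponent is δ²μ/(2 + δ) = (2398 − μ)² / (μ·(2 + δ)) = 68.110922.

68.111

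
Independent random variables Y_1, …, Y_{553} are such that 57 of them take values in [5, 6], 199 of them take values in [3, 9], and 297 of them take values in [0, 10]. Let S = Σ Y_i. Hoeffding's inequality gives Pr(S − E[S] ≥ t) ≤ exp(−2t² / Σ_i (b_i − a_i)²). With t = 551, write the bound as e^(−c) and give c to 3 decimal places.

16.446

Σ(b_i − a_i)² = 57·1² + 199·6² + 297·10² = 36921.
c = 2t² / 36921 = 2·551² / 36921 = 16.4460.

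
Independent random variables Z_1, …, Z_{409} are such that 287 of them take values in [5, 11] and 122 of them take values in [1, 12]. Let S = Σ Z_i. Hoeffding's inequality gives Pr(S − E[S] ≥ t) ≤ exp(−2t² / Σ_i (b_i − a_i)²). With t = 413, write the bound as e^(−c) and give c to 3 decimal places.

Σ(b_i − a_i)² = 287·6² + 122·11² = 25094.
c = 2t² / 25094 = 2·413² / 25094 = 13.5944.

13.594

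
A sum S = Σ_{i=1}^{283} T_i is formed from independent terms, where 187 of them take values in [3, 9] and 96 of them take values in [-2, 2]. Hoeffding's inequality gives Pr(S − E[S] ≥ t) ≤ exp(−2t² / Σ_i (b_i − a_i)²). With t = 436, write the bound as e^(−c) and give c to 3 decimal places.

45.984

Σ(b_i − a_i)² = 187·6² + 96·4² = 8268.
c = 2t² / 8268 = 2·436² / 8268 = 45.9836.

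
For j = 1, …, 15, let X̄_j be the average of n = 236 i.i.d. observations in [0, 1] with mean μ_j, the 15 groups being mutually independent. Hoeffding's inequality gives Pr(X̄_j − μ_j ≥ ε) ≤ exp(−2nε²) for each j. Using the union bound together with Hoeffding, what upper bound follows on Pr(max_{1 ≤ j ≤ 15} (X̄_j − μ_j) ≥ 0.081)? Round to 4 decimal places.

0.6779

Per-experiment Hoeffding bound: exp(−2·236·0.081²) = exp(−3.09679) = 0.045194.
Union bound over 15 events: 15·0.045194 = 0.67791.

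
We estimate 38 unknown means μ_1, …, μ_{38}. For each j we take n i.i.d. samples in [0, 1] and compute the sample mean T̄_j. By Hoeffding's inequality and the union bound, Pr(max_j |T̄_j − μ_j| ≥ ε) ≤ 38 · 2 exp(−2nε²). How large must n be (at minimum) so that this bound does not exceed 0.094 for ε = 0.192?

Need 2·38·exp(−2nε²) ≤ 0.094, i.e. exp(−2nε²) ≤ 0.094/76.
So 2nε² ≥ ln(76/0.094) = 6.695194.
Hence n ≥ 6.695194/(2·0.192²) = 90.809.
The smallest integer n is 91.

91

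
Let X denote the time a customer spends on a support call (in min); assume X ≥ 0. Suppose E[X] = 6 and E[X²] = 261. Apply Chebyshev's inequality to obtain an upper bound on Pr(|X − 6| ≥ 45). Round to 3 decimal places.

Var(X) = E[X²] − (E[X])² = 261 − 36 = 225.
Chebyshev's inequality: Pr(|X − μ| ≥ t) ≤ Var(X)/t² = 225/2025 = 0.1111.

0.111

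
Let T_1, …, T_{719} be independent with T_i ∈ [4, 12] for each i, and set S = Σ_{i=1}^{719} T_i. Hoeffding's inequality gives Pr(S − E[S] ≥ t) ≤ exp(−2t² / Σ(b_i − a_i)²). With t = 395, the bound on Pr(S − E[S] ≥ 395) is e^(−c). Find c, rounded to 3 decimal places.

6.781

Σ(b_i − a_i)² = 719·(8)² = 46016.
c = 2t²/46016 = 2·395²/46016 = 6.7813.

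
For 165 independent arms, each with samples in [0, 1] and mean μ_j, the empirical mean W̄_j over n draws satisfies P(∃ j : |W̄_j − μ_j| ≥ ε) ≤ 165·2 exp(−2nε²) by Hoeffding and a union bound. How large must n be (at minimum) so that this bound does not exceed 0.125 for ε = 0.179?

Need 2·165·exp(−2nε²) ≤ 0.125, i.e. exp(−2nε²) ≤ 0.125/330.
So 2nε² ≥ ln(330/0.125) = 7.878534.
Hence n ≥ 7.878534/(2·0.179²) = 122.945.
The smallest integer n is 123.

123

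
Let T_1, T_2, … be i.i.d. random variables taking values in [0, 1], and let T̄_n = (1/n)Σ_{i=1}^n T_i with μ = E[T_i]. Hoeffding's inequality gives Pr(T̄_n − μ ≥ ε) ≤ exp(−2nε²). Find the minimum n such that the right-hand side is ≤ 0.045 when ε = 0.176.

51

Require exp(−2nε²) ≤ 0.045, i.e. 2nε² ≥ ln(1/0.045) = 3.101093.
So n ≥ 3.101093 / (2·0.176²) = 50.056.
The smallest integer n is 51.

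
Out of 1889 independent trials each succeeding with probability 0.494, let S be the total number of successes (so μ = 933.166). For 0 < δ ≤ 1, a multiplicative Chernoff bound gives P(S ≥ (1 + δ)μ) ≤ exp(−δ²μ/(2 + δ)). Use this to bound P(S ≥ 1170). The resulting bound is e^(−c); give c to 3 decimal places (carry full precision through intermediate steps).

26.669

Write 1170 = (1 + δ)μ, so δ = 1170/933.166 − 1 = 0.2537962…
Then the exponent is δ²μ/(2 + δ) = (1170 − μ)² / (μ·(2 + δ)) = 26.669480.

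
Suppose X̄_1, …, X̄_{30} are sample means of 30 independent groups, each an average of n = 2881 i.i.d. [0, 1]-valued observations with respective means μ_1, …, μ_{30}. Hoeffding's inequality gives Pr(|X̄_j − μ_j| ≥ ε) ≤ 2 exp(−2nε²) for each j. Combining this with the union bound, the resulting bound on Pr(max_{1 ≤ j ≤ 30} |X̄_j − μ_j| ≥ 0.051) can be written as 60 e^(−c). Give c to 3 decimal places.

Union bound over the 30 events: Pr(max_{1 ≤ j ≤ 30} |X̄_j − μ_j| ≥ 0.051) ≤ 30·2·exp(−2nε²) = 60 exp(−2·2881·0.051²).
So c = 2·2881·0.051² = 14.9870.

14.987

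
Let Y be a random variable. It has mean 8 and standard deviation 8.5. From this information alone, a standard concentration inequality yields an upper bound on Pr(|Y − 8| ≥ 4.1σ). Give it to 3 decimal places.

Mean and variance are known, so Chebyshev's inequality applies.
Chebyshev: Pr(|Y − μ| ≥ t) ≤ Var(Y)/t².
Var(Y) = σ² = 8.5² = 72.25.
t = 4.1·8.5 = 34.85.
Bound = 72.25 / 1214.5225 = 0.0595.

0.059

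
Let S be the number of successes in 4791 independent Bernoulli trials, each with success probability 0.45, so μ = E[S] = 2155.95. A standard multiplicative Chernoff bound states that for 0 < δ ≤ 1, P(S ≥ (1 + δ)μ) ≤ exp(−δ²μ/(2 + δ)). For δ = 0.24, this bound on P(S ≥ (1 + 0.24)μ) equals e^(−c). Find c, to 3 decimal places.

c = δ²μ/(2 + δ) = 0.24²·2155.95/(2 + 0.24) = 55.4387.

55.439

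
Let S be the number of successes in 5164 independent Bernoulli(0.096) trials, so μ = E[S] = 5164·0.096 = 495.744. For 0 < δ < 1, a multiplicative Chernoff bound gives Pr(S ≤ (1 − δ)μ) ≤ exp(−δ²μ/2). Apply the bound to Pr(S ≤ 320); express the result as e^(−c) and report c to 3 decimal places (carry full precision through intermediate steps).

Write 320 = (1 − δ)μ, so δ = 1 − 320/495.744 = 0.3545056…
Then the exponent is δ²μ/2 = (μ − 320)²/(2μ) = 31.151112.

31.151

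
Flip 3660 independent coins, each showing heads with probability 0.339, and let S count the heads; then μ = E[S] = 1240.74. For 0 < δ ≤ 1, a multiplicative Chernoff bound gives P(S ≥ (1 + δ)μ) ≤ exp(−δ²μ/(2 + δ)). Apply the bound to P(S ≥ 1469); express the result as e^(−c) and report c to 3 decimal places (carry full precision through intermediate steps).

Write 1469 = (1 + δ)μ, so δ = 1469/1240.74 − 1 = 0.1839709…
Then the exponent is δ²μ/(2 + δ) = (1469 − μ)² / (μ·(2 + δ)) = 19.227907.

19.228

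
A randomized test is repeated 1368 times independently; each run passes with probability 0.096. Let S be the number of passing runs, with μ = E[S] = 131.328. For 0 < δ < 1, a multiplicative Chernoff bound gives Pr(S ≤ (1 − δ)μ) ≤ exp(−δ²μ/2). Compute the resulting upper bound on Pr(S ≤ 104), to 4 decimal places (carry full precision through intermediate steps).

0.0582

Write 104 = (1 − δ)μ, so δ = 1 − 104/131.328 = 0.2080897…
Then the exponent is δ²μ/2 = (μ − 104)²/(2μ) = 2.843337.
Bound = exp(−2.843337) = 0.05823.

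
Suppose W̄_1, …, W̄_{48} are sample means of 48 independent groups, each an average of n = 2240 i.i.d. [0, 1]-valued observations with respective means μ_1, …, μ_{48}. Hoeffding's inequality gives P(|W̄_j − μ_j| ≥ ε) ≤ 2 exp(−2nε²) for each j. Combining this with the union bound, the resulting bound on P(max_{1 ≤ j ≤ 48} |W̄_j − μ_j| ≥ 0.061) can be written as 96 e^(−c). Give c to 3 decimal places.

Union bound over the 48 events: P(max_{1 ≤ j ≤ 48} |W̄_j − μ_j| ≥ 0.061) ≤ 48·2·exp(−2nε²) = 96 exp(−2·2240·0.061²).
So c = 2·2240·0.061² = 16.6701.

16.670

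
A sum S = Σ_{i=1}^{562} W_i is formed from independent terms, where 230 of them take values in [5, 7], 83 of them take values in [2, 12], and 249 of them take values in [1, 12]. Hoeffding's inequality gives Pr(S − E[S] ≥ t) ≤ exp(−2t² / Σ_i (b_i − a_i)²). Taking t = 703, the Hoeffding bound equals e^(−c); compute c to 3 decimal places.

Σ(b_i − a_i)² = 230·2² + 83·10² + 249·11² = 39349.
c = 2t² / 39349 = 2·703² / 39349 = 25.1193.

25.119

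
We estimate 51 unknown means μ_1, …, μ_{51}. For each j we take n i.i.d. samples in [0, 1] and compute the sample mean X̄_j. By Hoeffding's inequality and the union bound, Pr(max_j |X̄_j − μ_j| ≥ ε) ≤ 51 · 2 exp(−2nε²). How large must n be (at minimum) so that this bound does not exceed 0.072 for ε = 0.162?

Need 2·51·exp(−2nε²) ≤ 0.072, i.e. exp(−2nε²) ≤ 0.072/102.
So 2nε² ≥ ln(102/0.072) = 7.256062.
Hence n ≥ 7.256062/(2·0.162²) = 138.242.
The smallest integer n is 139.

139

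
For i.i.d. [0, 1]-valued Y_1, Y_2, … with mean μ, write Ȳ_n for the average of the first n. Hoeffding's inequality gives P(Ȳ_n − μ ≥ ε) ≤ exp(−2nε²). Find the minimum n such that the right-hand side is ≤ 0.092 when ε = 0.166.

Require exp(−2nε²) ≤ 0.092, i.e. 2nε² ≥ ln(1/0.092) = 2.385967.
So n ≥ 2.385967 / (2·0.166²) = 43.293.
The smallest integer n is 44.

44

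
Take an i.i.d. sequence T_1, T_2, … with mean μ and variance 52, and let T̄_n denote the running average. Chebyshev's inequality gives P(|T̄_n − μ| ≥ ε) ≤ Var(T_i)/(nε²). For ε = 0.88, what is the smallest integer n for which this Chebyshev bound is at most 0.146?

Require 52/(n·0.88²) ≤ 0.146, i.e. n ≥ 52/(0.146·0.88²) = 459.923.
The smallest integer n is 460.

460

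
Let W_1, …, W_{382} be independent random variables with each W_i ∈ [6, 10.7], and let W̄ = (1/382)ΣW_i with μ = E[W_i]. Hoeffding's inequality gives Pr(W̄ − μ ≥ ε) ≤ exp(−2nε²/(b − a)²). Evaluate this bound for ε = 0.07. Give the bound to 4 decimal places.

Exponent: 2nε²/(b − a)² = 2·382·0.07² / 4.7² = 0.16947.
Bound = exp(−0.16947) = 0.84411.

0.8441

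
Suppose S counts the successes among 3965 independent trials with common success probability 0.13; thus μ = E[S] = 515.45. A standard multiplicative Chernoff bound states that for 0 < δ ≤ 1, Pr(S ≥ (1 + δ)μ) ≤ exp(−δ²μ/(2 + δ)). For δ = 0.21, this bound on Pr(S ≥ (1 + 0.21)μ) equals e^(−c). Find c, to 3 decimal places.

c = δ²μ/(2 + δ) = 0.21²·515.45/(2 + 0.21) = 10.2857.

10.286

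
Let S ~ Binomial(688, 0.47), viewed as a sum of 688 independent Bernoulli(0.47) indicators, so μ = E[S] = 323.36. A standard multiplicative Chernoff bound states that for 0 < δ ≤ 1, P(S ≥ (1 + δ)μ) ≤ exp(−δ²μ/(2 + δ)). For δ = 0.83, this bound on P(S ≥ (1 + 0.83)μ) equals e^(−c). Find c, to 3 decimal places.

c = δ²μ/(2 + δ) = 0.83²·323.36/(2 + 0.83) = 78.7147.

78.715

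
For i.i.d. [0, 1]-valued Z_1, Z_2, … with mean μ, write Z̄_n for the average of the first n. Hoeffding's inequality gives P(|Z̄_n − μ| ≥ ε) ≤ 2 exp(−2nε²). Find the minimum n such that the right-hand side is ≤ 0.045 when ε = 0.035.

1549

Require 2·exp(−2nε²) ≤ 0.045, i.e. 2nε² ≥ ln(2/0.045) = 3.794240.
So n ≥ 3.794240 / (2·0.035²) = 1548.669.
The smallest integer n is 1549.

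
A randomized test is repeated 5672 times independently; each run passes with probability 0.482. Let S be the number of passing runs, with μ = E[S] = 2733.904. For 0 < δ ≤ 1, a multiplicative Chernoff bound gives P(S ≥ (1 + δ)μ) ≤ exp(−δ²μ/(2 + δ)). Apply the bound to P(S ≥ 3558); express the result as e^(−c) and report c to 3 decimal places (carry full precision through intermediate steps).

107.938

Write 3558 = (1 + δ)μ, so δ = 3558/2733.904 − 1 = 0.3014356…
Then the exponent is δ²μ/(2 + δ) = (3558 − μ)² / (μ·(2 + δ)) = 107.937791.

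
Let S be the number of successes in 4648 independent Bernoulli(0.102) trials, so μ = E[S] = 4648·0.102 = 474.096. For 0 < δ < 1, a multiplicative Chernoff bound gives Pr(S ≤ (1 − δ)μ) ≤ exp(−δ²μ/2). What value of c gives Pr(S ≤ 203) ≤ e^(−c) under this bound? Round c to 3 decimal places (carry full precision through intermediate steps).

77.509

Write 203 = (1 − δ)μ, so δ = 1 − 203/474.096 = 0.5718167…
Then the exponent is δ²μ/2 = (μ − 203)²/(2μ) = 77.508607.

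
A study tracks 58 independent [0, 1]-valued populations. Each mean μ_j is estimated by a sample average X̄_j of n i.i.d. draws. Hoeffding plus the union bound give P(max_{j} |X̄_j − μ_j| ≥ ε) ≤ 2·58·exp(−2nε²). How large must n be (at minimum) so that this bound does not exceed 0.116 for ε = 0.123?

Need 2·58·exp(−2nε²) ≤ 0.116, i.e. exp(−2nε²) ≤ 0.116/116.
So 2nε² ≥ ln(116/0.116) = 6.907755.
Hence n ≥ 6.907755/(2·0.123²) = 228.295.
The smallest integer n is 229.

229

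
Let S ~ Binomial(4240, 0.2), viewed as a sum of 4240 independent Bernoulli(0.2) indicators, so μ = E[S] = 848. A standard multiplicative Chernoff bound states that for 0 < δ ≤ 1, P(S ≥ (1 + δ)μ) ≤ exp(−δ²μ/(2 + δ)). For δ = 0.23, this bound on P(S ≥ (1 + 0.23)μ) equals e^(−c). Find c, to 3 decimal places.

20.116

c = δ²μ/(2 + δ) = 0.23²·848/(2 + 0.23) = 20.1162.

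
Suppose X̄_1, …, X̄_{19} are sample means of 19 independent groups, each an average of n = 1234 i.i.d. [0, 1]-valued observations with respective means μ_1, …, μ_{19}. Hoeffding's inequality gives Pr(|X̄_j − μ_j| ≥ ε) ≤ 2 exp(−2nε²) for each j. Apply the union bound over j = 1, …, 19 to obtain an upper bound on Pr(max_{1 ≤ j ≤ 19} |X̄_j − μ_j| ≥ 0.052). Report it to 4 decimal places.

0.0480

Per-experiment Hoeffding bound: 2·exp(−2·1234·0.052²) = 2·exp(−6.67347) = 0.002528.
Union bound over 19 events: 19·0.002528 = 0.04803.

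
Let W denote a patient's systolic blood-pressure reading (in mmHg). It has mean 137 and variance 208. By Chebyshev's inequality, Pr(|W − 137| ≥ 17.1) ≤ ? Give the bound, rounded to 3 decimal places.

Chebyshev: Pr(|W − μ| ≥ t) ≤ Var(W)/t².
Bound = 208 / 292.41 = 0.7113.

0.711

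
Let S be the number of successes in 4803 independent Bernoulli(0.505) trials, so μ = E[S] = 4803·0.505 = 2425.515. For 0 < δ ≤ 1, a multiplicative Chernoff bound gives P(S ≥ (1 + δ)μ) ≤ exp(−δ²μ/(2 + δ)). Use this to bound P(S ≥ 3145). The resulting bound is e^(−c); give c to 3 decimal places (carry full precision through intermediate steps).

92.928

Write 3145 = (1 + δ)μ, so δ = 3145/2425.515 − 1 = 0.2966318…
Then the exponent is δ²μ/(2 + δ) = (3145 − μ)² / (μ·(2 + δ)) = 92.928332.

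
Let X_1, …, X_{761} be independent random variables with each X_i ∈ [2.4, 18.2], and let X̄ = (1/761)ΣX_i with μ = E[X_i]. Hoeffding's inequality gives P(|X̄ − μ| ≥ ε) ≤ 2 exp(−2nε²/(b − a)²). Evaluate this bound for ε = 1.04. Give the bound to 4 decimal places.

Exponent: 2nε²/(b − a)² = 2·761·1.04² / 15.8² = 6.59428.
Bound = 2·exp(−6.59428) = 0.00274.

0.0027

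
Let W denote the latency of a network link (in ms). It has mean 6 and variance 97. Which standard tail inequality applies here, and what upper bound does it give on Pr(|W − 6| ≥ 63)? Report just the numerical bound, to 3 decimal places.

Mean and variance are known, so Chebyshev's inequality applies.
Chebyshev: Pr(|W − μ| ≥ t) ≤ Var(W)/t².
Bound = 97 / 3969 = 0.0244.

0.024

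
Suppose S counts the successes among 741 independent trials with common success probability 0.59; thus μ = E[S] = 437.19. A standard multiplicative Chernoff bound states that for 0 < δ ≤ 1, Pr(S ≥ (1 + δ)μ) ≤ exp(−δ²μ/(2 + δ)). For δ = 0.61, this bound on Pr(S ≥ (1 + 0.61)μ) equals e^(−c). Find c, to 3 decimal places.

c = δ²μ/(2 + δ) = 0.61²·437.19/(2 + 0.61) = 62.3289.

62.329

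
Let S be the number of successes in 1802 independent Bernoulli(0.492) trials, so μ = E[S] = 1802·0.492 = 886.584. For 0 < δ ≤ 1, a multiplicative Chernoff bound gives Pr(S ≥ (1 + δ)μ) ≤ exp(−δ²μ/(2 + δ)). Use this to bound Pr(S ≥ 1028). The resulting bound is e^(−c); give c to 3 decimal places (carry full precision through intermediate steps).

10.445

Write 1028 = (1 + δ)μ, so δ = 1028/886.584 − 1 = 0.1595066…
Then the exponent is δ²μ/(2 + δ) = (1028 − μ)² / (μ·(2 + δ)) = 10.445342.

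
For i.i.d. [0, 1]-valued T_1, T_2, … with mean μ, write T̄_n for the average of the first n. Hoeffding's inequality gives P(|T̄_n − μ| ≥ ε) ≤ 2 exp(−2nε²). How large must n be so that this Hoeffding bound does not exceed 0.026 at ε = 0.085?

301

Require 2·exp(−2nε²) ≤ 0.026, i.e. 2nε² ≥ ln(2/0.026) = 4.342806.
So n ≥ 4.342806 / (2·0.085²) = 300.540.
The smallest integer n is 301.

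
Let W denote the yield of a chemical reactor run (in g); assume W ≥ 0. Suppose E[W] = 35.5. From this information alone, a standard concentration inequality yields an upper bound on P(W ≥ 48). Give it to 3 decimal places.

0.740

Only the mean of a non-negative variable is known, so Markov's inequality is the applicable tail bound.
Markov's inequality: for a non-negative random variable, P(W ≥ a) ≤ E[W]/a.
Here E[W] = 35.5 and a = 48, so the bound is 35.5/48 = 0.7396.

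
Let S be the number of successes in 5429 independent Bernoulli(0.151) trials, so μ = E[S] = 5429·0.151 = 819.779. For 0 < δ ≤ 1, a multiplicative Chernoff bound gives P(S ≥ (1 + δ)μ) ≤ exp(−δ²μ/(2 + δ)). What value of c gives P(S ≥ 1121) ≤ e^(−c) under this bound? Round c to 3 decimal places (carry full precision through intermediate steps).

Write 1121 = (1 + δ)μ, so δ = 1121/819.779 − 1 = 0.3674417…
Then the exponent is δ²μ/(2 + δ) = (1121 − μ)² / (μ·(2 + δ)) = 46.751377.

46.751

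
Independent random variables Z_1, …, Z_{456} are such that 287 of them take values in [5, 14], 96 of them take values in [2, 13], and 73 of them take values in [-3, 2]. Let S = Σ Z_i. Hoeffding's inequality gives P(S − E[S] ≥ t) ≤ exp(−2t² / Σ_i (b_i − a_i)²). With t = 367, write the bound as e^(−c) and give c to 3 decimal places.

7.342

Σ(b_i − a_i)² = 287·9² + 96·11² + 73·5² = 36688.
c = 2t² / 36688 = 2·367² / 36688 = 7.3424.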